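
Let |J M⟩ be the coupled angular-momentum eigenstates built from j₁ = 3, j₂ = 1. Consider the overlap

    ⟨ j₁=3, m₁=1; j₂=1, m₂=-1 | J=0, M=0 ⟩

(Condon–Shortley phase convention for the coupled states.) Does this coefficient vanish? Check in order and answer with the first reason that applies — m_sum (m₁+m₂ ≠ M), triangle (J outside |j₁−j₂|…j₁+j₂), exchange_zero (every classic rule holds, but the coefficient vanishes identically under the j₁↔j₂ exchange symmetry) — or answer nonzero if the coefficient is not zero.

m-sum: m₁+m₂ = 1+(-1) = 0, M = 0  ✓
triangle: need |j₁−j₂| ≤ J ≤ j₁+j₂, i.e. J ∈ [2, 4]; J = 0 is outside ✗ ⇒ coefficient is 0

triangle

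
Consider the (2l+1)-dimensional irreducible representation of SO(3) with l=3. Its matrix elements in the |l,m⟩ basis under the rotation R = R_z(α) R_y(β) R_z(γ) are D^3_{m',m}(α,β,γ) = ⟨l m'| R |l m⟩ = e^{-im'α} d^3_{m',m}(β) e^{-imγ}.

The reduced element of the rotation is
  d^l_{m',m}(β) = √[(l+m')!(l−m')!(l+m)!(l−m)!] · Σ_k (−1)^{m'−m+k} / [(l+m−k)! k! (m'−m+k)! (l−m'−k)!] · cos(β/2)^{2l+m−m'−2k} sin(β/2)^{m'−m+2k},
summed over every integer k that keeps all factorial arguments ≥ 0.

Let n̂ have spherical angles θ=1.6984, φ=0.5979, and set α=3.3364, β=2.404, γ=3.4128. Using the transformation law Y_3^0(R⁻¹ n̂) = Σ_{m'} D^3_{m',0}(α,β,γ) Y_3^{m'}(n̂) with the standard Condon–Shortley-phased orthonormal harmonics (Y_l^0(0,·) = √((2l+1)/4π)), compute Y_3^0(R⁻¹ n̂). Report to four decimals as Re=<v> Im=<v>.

Need the full column D^3_{m',0} for m'=−3..3 at α=3.3364, β=2.4040, γ=3.4128.
cos(β/2)=0.360493, sin(β/2)=0.932762
d^3_{-3,0}: single k=3 term ⇒ +0.170027;  D = -0.141808-0.093807i
d^3_{-2,0}: k∈[2..3] ⇒ +0.080480 -0.538812 = -0.458332;  D = -0.423983-0.174089i
d^3_{-1,0}: k∈[1..3] ⇒ +0.019672 -0.395107 +0.881742 = +0.506307;  D = -0.496730-0.098010i
d^3_{0,0}: k∈[0..3] ⇒ +0.002195 -0.132243 +0.885359 -0.658605 = +0.096706;  D = +0.096706+0.000000i
d^3_{1,0}: k∈[0..2] ⇒ -0.019672 +0.395107 -0.881742 = -0.506307;  D = +0.496730-0.098010i
d^3_{2,0}: k∈[0..1] ⇒ +0.080480 -0.538812 = -0.458332;  D = -0.423983+0.174089i
d^3_{3,0}: single k=0 term ⇒ -0.170027;  D = +0.141808-0.093807i
Y_3^{m'}(θ=1.6984,φ=0.5979) and Σ D·Y over m':
  (-0.1418-0.0938i)·(-0.0900-0.3971i)  (-0.4240-0.1741i)·(-0.0469+0.1191i)  (-0.4967-0.0980i)·(-0.2435+0.1658i)  (+0.0967+0.0000i)·(+0.1386+0.0000i)  (+0.4967-0.0980i)·(+0.2435+0.1658i)  (-0.4240+0.1741i)·(-0.0469-0.1191i)  (+0.1418-0.0938i)·(+0.0900-0.3971i)
Y_3^0(R⁻¹ n̂) = +0.320034+0.000000i

Re=0.3200 Im=0.0000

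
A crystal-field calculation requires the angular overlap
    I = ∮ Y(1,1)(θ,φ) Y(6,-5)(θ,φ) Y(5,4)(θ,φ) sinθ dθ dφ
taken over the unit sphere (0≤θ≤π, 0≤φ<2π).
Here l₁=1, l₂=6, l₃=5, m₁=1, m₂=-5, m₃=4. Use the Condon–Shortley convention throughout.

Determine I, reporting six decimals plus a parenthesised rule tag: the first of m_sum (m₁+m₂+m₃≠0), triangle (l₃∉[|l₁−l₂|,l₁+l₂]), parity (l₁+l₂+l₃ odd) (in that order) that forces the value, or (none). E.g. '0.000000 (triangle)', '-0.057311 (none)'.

m-sum 0 ✓  L=12 even ✓  5≤5≤7 ✓
Π(2lᵢ+1) = 3×13×11 = 429
triangle coeff Δ(1,6,5) = 1/858
Σ_t [1,1]: t=1:−1/14400 = -1/14400
(3j)²=6/143 [(1 6 5; 0 0 0)], sign=+1
Σ_t [0,0]: t=0:+1/725760 = 1/725760
(3j)²=5/78 [(1 6 5; 1 -5 4)], sign=-1
⇒ 4πI² = 15/13
I = (-1)√(15/13/(4π)) = -0.30301841
No selection rule forces the value: the integral is nonzero (none).

-0.303018 (none)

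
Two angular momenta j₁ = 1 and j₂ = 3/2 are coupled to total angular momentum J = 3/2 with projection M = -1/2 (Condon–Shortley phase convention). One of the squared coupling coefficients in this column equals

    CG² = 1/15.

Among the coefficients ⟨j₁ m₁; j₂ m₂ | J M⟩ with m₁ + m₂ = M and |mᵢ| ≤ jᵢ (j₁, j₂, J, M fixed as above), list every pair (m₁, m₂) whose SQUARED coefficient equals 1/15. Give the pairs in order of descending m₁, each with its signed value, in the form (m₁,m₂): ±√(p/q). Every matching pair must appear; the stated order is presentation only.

(0,-1/2): +√(1/15)

Admissible pairs with m₁+m₂ = M = -1/2: (-1,1/2), (0,-1/2), (1,-3/2)
  (m₁,m₂)=(1,-3/2): CG² = 2/5, CG = +√(2/5)
  (m₁,m₂)=(0,-1/2): CG² = 1/15, CG = +√(1/15)   ← matches the target
  (m₁,m₂)=(-1,1/2): CG² = 8/15, CG = −√(8/15)
Pairs with CG² = 1/15: (0,-1/2): +√(1/15)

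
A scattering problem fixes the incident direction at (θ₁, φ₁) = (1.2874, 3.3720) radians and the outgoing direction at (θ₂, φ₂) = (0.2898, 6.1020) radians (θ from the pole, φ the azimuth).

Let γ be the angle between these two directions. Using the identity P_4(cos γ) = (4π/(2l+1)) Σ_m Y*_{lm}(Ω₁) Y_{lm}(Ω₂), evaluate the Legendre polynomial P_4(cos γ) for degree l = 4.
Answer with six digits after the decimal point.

0.373978

Addition theorem: P_4(cos γ) = (4π/9) Σ_m Y*_{lm}(Ω₁) Y_{lm}(Ω₂), m = −4…4:
  m=-4: (+0.227324+0.299547i) × (+0.002209+0.001956i) = -0.000084+0.001106i  (running Σ = -0.000084+0.001106i)
  m=-3: (-0.238657-0.197463i) × (+0.023956+0.014476i) = -0.002859-0.008185i  (running Σ = -0.002943-0.007079i)
  m=-2: (-0.125036-0.062076i) × (+0.138657+0.052566i) = -0.014074-0.015180i  (running Σ = -0.017016-0.022259i)
  m=-1: (+0.303278+0.071141i) × (+0.436885+0.080035i) = +0.126804+0.055353i  (running Σ = +0.109787+0.033095i)
  m=0: (+0.091861-0.000000i) × (+0.525439+0.000000i) = +0.048267+0.000000i  (running Σ = +0.158055+0.033095i)
  m=1: (-0.303278+0.071141i) × (-0.436885+0.080035i) = +0.126804-0.055353i  (running Σ = +0.284859-0.022259i)
  m=2: (-0.125036+0.062076i) × (+0.138657-0.052566i) = -0.014074+0.015180i  (running Σ = +0.270785-0.007079i)
  m=3: (+0.238657-0.197463i) × (-0.023956+0.014476i) = -0.002859+0.008185i  (running Σ = +0.267926+0.001106i)
  m=4: (+0.227324-0.299547i) × (+0.002209-0.001956i) = -0.000084-0.001106i  (running Σ = +0.267842-0.000000i)
Accumulated sum +0.267842-0.000000i; after 4π/(2l+1) scaling, +0.373978-0.000000i ⇒ P_4 = 0.373978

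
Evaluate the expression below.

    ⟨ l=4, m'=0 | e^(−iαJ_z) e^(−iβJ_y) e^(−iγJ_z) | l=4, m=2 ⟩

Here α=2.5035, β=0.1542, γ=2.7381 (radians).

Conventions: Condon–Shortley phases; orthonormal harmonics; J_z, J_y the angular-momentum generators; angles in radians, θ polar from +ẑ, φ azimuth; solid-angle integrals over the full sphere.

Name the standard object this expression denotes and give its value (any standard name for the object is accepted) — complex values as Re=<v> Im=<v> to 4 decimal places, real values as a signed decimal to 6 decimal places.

Wigner D-matrix element, Re=0.0376 Im=0.0393

This is a Wigner D-matrix element — the rotation-matrix element ⟨l m'| R(α,β,γ) |l m⟩ in the angular-momentum basis.
First d^4_{0,2}(β=0.1542), then the phase factors e^{-i(0)α} and e^{-i(2)γ}:
c=cos(0.154200/2)=0.997029, s=sin(0.154200/2)=0.077024; N=√[24·24·720·2]=910.735966
Admissible k: 2..4 (factorial args all ≥0)
  k=2: (−1)^0·910.7360/(96)·0.9970^6·0.0770^2 = +0.055286
  k=3: (−1)^1·910.7360/(36)·0.9970^4·0.0770^4 = -0.000880
  k=4: (−1)^2·910.7360/(96)·0.9970^2·0.0770^6 = +0.000002
d^4_{0,2}(0.1542) = +0.055286 -0.000880 +0.000002 = +0.054408
D = (+1.000000+0.000000i)·(+0.054408)·(+0.691679+0.722205i) = +0.037633+0.039294i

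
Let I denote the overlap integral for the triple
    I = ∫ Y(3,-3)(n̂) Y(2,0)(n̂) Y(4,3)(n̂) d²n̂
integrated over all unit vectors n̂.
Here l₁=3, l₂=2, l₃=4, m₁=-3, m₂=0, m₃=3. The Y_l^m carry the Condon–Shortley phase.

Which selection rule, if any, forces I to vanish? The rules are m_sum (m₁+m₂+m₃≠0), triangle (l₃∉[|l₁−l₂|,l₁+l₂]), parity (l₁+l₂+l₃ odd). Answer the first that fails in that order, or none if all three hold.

parity

Σmᵢ = 0  ✓
l₃∈[|l₁−l₂|,l₁+l₂]=[1,5], have l₃=4  ✓
Σlᵢ = 9 ⇒ odd  ✗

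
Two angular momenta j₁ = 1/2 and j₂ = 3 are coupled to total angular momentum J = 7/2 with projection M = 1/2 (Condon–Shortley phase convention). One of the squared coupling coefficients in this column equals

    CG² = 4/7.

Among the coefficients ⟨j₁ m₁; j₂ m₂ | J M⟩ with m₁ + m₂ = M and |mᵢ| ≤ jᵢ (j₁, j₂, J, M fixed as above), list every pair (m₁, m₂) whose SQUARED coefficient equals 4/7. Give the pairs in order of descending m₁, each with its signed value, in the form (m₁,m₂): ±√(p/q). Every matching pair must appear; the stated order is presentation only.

Admissible pairs with m₁+m₂ = M = 1/2: (-1/2,1), (1/2,0)
  (m₁,m₂)=(1/2,0): CG² = 4/7, CG = +√(4/7)   ← matches the target
  (m₁,m₂)=(-1/2,1): CG² = 3/7, CG = +√(3/7)
Pairs with CG² = 4/7: (1/2,0): +√(4/7)

(1/2,0): +√(4/7)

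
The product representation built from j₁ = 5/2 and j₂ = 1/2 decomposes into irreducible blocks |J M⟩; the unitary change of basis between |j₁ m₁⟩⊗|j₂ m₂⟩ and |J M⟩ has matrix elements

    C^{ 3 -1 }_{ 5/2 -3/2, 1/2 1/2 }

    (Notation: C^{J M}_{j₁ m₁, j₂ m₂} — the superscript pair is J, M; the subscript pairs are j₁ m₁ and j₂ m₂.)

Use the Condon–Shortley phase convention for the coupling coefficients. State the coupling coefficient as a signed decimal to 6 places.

triangle: 0!*5!*1!/7! = 120/5040
(j±m)!: 1!*4!*1!*0!*2!*4! = 1152
prefactor² = (2J+1)*Δ*N² = 192
  k=0: +1/(0!*0!*4!*1!*1!*0!) = 1/24
Σ = 1/24  ⇒  CG² = 192*(1/24)² = 1/3
CG = +√(1/3) = +0.577350

+0.577350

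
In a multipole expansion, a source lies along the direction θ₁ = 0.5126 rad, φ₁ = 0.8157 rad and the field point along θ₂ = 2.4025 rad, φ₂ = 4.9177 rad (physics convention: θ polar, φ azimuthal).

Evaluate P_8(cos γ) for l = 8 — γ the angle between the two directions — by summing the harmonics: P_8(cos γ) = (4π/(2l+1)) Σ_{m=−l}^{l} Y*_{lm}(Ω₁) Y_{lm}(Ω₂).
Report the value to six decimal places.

Addition theorem: P_8(cos γ) = (4π/17) Σ_m Y*_{lm}(Ω₁) Y_{lm}(Ω₂), m = −8…8:
  m=-8: (+0.001675+0.000414i) × (-0.001565-0.021795i) = +0.000006-0.000037i  (running Σ = +0.000006-0.000037i)
  m=-7: (+0.010303-0.006652i) × (+0.095044+0.012776i) = +0.001064-0.000501i  (running Σ = +0.001071-0.000538i)
  m=-6: (+0.009843-0.053541i) × (-0.084112+0.238593i) = +0.011947+0.006852i  (running Σ = +0.013017+0.006314i)
  m=-5: (-0.099947-0.135965i) × (-0.370364-0.224148i) = +0.006540+0.072759i  (running Σ = +0.019557+0.079074i)
  m=-4: (-0.364199-0.044361i) × (+0.293862-0.315722i) = -0.121030+0.101950i  (running Σ = -0.101472+0.181023i)
  m=-3: (-0.396647+0.330374i) × (+0.049531+0.069981i) = -0.042766-0.011394i  (running Σ = -0.144239+0.169630i)
  m=-2: (-0.019843+0.327024i) × (+0.313361-0.136428i) = +0.038397+0.105184i  (running Σ = -0.105842+0.274813i)
  m=-1: (-0.152782-0.162334i) × (+0.053522+0.257014i) = +0.033545-0.047956i  (running Σ = -0.072297+0.226858i)
  m=0: (-0.416407-0.000000i) × (+0.269100+0.000000i) = -0.112055-0.000000i  (running Σ = -0.184352+0.226858i)
  m=1: (+0.152782-0.162334i) × (-0.053522+0.257014i) = +0.033545+0.047956i  (running Σ = -0.150807+0.274813i)
  m=2: (-0.019843-0.327024i) × (+0.313361+0.136428i) = +0.038397-0.105184i  (running Σ = -0.112410+0.169630i)
  m=3: (+0.396647+0.330374i) × (-0.049531+0.069981i) = -0.042766+0.011394i  (running Σ = -0.155176+0.181023i)
  m=4: (-0.364199+0.044361i) × (+0.293862+0.315722i) = -0.121030-0.101950i  (running Σ = -0.276206+0.079074i)
  m=5: (+0.099947-0.135965i) × (+0.370364-0.224148i) = +0.006540-0.072759i  (running Σ = -0.269666+0.006314i)
  m=6: (+0.009843+0.053541i) × (-0.084112-0.238593i) = +0.011947-0.006852i  (running Σ = -0.257719-0.000538i)
  m=7: (-0.010303-0.006652i) × (-0.095044+0.012776i) = +0.001064+0.000501i  (running Σ = -0.256655-0.000037i)
  m=8: (+0.001675-0.000414i) × (-0.001565+0.021795i) = +0.000006+0.000037i  (running Σ = -0.256649-0.000000i)
Accumulated sum -0.256649-0.000000i; after 4π/(2l+1) scaling, -0.189714-0.000000i ⇒ P_8 = -0.189714

-0.189714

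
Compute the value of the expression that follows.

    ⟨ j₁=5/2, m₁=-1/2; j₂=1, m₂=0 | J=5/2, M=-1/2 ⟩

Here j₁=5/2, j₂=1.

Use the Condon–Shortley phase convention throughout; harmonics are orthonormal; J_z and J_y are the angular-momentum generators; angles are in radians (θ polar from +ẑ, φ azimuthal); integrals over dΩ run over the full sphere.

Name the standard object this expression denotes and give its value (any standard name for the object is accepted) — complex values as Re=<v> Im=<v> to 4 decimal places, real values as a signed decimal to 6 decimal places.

This is a Clebsch–Gordan (vector-coupling) coefficient.
triangle: 1!·4!·1!/7! = 24/5040
(j±m)!: 2!·3!·1!·1!·2!·3! = 144
prefactor² = (2J+1)·Δ·N² = 144/35
  k=0: +1/(0!·1!·3!·1!·1!·0!) = 1/6
  k=1: −1/(1!·0!·2!·0!·2!·1!) = -1/4
Σ = -1/12  ⇒  CG² = 144/35·(-1/12)² = 1/35
CG = −√(1/35) = -0.169031

Clebsch–Gordan coefficient, −√(1/35) ≈ -0.169031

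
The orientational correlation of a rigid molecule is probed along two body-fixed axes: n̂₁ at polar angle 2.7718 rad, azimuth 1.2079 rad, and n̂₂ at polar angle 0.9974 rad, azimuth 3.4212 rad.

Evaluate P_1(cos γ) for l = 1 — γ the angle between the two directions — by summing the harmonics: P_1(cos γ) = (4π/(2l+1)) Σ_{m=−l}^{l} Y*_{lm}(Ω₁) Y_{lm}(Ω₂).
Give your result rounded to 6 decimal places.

-0.687745

Summing Y*_{l m}(θ₁,φ₁)·Y_{l m}(θ₂,φ₂) over m ∈ [−1, 1]; prefactor 4π/(2·1+1) = 4.188790:
  m=-1: Y*=(0.044327, 0.116737)  Y=(-0.278965, 0.080099)  product (-0.021716, -0.029015)
  m=+0: Y*=(-0.455574, -0.000000)  Y=(0.265061, 0.000000)  product (-0.120755, -0.000000)
  m=+1: Y*=(-0.044327, 0.116737)  Y=(0.278965, 0.080099)  product (-0.021716, 0.029015)
Total Σ_m = (-0.164187, 0.000000). Multiply by 4.188790: (-0.687745, 0.000000). P_1(cos γ) = -0.687745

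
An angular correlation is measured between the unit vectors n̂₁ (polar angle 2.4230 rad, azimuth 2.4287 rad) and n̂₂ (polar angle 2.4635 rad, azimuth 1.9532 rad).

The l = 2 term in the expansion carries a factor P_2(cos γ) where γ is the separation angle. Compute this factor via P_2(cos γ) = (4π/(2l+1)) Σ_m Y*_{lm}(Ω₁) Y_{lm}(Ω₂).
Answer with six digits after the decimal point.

0.863361

Expand P_2 via completeness: Σ_{m} conj(Y_{2,m}) at Ω₁ times Y_{2,m} at Ω₂ —
  [-2]  conj(Y_{2,-2})(Ω₁) = 0.02419 - 0.16565j ; Y_{2,-2}(Ω₂) = -0.10967 + 0.10525j ; Δ = 0.01478 + 0.02071j
  [-1]  conj(Y_{2,-1})(Ω₁) = 0.28960 - 0.25038j ; Y_{2,-1}(Ω₂) = 0.14083 + 0.35015j ; Δ = 0.12846 + 0.06614j
  [+0]  conj(Y_{2,0})(Ω₁) = 0.22072 + 0.00000j ; Y_{2,0}(Ω₂) = 0.25845 + 0.00000j ; Δ = 0.05704 + 0.00000j
  [+1]  conj(Y_{2,1})(Ω₁) = -0.28960 - 0.25038j ; Y_{2,1}(Ω₂) = -0.14083 + 0.35015j ; Δ = 0.12846 - 0.06614j
  [+2]  conj(Y_{2,2})(Ω₁) = 0.02419 + 0.16565j ; Y_{2,2}(Ω₂) = -0.10967 - 0.10525j ; Δ = 0.01478 - 0.02071j
Total Σ_m = 0.34352 + 0.00000j. Multiply by 2.513274: 0.86336 + 0.00000j. P_2(cos γ) = 0.863361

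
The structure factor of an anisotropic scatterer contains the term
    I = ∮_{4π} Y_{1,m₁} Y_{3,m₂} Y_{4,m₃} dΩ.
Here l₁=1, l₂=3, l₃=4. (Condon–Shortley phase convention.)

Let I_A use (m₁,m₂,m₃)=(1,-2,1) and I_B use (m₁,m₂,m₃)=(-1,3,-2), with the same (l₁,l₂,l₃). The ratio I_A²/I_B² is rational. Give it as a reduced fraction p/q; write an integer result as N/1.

3/1

Same 1,3,4: normalisation and zero-m 3j drop out of the ratio.
A: Δ: 0! 2! 6! / 9! → 1/252; sum: t=0:+1/240 = 1/240; 3j²(1 3 4; 1 -2 1) = Δ·Π!·Σ² = 1/84  (sign -1)
B: Δ: 0! 2! 6! / 9! → 1/252; sum: t=0:+1/1440 = 1/1440; 3j²(1 3 4; -1 3 -2) = Δ·Π!·Σ² = 1/252  (sign +1)
I_A²/I_B² = (1/84)/(1/252) = 3/1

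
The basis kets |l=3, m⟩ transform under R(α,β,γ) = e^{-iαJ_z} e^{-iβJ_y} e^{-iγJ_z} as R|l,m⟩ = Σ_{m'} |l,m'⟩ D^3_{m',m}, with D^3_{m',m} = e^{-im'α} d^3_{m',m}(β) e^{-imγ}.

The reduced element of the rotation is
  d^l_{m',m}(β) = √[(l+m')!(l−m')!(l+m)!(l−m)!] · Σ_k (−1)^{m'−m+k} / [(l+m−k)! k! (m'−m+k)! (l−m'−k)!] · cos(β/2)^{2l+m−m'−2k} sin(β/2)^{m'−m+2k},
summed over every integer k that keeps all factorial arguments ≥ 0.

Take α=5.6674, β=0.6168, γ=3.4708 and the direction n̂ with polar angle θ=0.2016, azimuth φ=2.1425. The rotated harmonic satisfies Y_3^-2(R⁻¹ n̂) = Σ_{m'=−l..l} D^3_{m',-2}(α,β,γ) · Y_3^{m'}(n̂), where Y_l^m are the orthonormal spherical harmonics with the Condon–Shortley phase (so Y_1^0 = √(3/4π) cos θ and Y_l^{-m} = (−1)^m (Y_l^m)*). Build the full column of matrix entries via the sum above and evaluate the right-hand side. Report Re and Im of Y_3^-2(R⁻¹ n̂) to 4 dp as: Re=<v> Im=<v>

Need the full column D^3_{m',-2} for m'=−3..3 at α=5.6674, β=0.6168, γ=3.4708.
cos(β/2)=0.952820, sin(β/2)=0.303535
d^3_{-3,-2}: single k=1 term ⇒ +0.583901;  D = +0.217586-0.541845i
d^3_{-2,-2}: k∈[0..1] ⇒ +0.748284 -0.379691 = +0.368593;  D = +0.309689-0.199883i
d^3_{-1,-2}: k∈[0..1] ⇒ -0.753813 +0.152999 = -0.600814;  D = -0.600268-0.025605i
d^3_{0,-2}: k∈[0..1] ⇒ +0.415931 -0.042210 = +0.373721;  D = +0.295599+0.228666i
d^3_{1,-2}: k∈[0..1] ⇒ -0.152999 +0.007763 = -0.145235;  D = -0.042447-0.138894i
d^3_{2,-2}: k∈[0..1] ⇒ +0.038532 -0.000782 = +0.037750;  D = -0.011846+0.035843i
d^3_{3,-2}: single k=0 term ⇒ -0.006013;  D = +0.004838-0.003571i
Y_3^{m'}(θ=0.2016,φ=2.1425) and Σ D·Y over m':
  (+0.2176-0.5418i)·(+0.0033-0.0005i)  (+0.3097-0.1999i)·(-0.0166+0.0365i)  (-0.6003-0.0256i)·(-0.1330-0.2068i)  (+0.2956+0.2287i)·(+0.6579+0.0000i)  (-0.0424-0.1389i)·(+0.1330-0.2068i)  (-0.0118+0.0358i)·(-0.0166-0.0365i)  (+0.0048-0.0036i)·(-0.0033-0.0005i)
Y_3^-2(R⁻¹ n̂) = +0.238781+0.280862i

Re=0.2388 Im=0.2809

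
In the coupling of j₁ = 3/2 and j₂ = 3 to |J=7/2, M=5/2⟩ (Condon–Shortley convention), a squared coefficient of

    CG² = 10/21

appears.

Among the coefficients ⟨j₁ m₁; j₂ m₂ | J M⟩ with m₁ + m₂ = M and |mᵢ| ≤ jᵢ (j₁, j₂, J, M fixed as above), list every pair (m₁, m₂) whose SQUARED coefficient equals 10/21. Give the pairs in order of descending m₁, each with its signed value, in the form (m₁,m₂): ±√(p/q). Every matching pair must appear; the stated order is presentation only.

(3/2,1): +√(10/21)

Admissible pairs with m₁+m₂ = M = 5/2: (-1/2,3), (1/2,2), (3/2,1)
  (m₁,m₂)=(3/2,1): CG² = 10/21, CG = +√(10/21)   ← matches the target
  (m₁,m₂)=(1/2,2): CG² = 1/7, CG = −√(1/7)
  (m₁,m₂)=(-1/2,3): CG² = 8/21, CG = −√(8/21)
Pairs with CG² = 10/21: (3/2,1): +√(10/21)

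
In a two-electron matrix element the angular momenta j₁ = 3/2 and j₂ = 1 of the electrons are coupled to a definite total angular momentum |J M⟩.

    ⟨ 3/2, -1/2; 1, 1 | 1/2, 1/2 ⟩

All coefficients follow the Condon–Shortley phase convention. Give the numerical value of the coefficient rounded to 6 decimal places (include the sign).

√[2·2!1!0!/4! · 1!2!2!0!1!0!] = √(2/3)
  +(−1)^2/∏(2,0,0,0,1,0)! = 1/2  (running 1/2)
⟨..|..⟩ = √(2/3)·(1/2) = +0.408248

+√(1/6) = +0.408248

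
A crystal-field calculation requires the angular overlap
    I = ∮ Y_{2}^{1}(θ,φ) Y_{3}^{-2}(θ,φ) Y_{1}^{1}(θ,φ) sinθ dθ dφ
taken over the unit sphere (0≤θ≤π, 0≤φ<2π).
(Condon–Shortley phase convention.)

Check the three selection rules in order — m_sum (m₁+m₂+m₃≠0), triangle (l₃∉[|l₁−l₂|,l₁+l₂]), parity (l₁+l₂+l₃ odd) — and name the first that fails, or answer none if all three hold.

Σmᵢ = 0  ✓
l₃∈[|l₁−l₂|,l₁+l₂]=[1,5], have l₃=1  ✓
Σlᵢ = 6 ⇒ even  ✓

none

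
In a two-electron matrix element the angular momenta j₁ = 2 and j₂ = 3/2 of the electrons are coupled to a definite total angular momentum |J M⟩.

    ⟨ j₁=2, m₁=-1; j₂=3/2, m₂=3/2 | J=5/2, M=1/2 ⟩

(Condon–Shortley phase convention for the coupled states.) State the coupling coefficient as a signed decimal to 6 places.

−√(27/70) = -0.621059

j₁+j₂−J=1  J+j₁−j₂=3  J−j₁+j₂=2  j₁+j₂+J+1=7
(j₁±m₁, j₂±m₂, J±M) = (1,3,3,0,3,2)
P² = 216/35
sum k=1..1:
  [1] −1/4 = -1/4
S = -1/4
C² = P²·S² = 27/70 ; C = -0.621059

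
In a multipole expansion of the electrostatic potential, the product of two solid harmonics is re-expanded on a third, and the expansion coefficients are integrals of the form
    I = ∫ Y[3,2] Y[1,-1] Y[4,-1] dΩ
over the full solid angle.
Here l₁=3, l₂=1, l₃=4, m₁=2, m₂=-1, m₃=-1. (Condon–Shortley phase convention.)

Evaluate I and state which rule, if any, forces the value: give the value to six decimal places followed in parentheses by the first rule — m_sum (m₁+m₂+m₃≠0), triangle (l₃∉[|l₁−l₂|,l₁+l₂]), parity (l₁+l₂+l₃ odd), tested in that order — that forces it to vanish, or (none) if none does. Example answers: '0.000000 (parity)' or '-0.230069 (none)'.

Rules hold: Σm=0, L=8 even, 2≤4≤4.
N = 7·3·9 = 189
Δ = 0!·6!·2!/9! = 1/252
Racah Σ t=0..0: t=0:+1/36 = 1/36
⇒ 3j(3 1 4; 0 0 0)² = 4/63, sgn +1
Racah Σ t=0..0: t=0:+1/240 = 1/240
⇒ 3j(3 1 4; 2 -1 -1)² = 1/84, sgn -1
4πI² = N·(3j₀)²·(3jₘ)² = 1/7
I = -1·√(0.142857/4π) = -0.10662181
No selection rule forces the value: the integral is nonzero (none).

-0.106622 (none)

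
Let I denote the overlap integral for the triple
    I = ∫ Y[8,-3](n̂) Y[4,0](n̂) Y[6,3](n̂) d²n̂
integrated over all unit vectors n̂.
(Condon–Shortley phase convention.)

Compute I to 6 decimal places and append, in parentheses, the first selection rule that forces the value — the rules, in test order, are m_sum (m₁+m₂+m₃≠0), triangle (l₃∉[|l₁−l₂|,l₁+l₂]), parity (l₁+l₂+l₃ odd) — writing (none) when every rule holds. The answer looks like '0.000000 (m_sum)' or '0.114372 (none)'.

0.019164 (none)

Checks pass: Σm=0; 18 even; l₃=6∈[4,12].
(2·8+1)(2·4+1)(2·6+1) = 1989
Δ: 6! 10! 2! / 19! → 1/23279256
sum: t=2:+1/1658880 t=3:−1/518400 t=4:+1/1658880 = -1/1382400
3j²(8 4 6; 0 0 0) = Δ·Π!·Σ² = 504/46189  (sign -1)
sum: t=2:+1/34836480 t=3:−1/2903040 t=4:+1/2903040 = 1/34836480
3j²(8 4 6; -3 0 3) = Δ·Π!·Σ² = 25/117572  (sign -1)
combine: 4πI² = 1989·504/46189·25/117572 = 4050/877591
take √, sign +1: I = 0.01916357
No selection rule forces the value: the integral is nonzero (none).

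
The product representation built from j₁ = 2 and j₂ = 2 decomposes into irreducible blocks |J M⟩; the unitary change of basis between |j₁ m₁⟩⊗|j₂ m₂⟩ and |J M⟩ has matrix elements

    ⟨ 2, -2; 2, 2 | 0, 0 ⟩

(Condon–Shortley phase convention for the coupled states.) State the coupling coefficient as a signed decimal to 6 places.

+√(1/5) = +0.447214

√[1·4!0!0!/5! · 0!4!4!0!0!0!] = √(576/5)
  +(−1)^4/∏(4,0,0,0,0,0)! = 1/24  (running 1/24)
⟨..|..⟩ = √(576/5)·(1/24) = +0.447214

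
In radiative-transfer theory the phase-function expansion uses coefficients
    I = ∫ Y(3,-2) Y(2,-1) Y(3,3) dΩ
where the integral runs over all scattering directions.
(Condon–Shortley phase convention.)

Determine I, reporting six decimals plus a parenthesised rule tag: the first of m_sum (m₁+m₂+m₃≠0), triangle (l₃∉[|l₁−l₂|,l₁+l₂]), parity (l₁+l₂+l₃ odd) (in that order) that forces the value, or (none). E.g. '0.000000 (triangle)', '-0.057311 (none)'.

-0.210261 (none)

m-sum 0 ✓  L=8 even ✓  1≤3≤5 ✓
Π(2lᵢ+1) = 7×5×7 = 245
triangle coeff Δ(3,2,3) = 1/3780
Σ_t [0,2]: t=0:+1/24 t=1:−1/4 t=2:+1/24 = -1/6
(3j)²=4/105 [(3 2 3; 0 0 0)], sign=+1
Σ_t [1,1]: t=1:−1/48 = -1/48
(3j)²=5/84 [(3 2 3; -2 -1 3)], sign=-1
⇒ 4πI² = 5/9
I = (-1)√(5/9/(4π)) = -0.21026104
No selection rule forces the value: the integral is nonzero (none).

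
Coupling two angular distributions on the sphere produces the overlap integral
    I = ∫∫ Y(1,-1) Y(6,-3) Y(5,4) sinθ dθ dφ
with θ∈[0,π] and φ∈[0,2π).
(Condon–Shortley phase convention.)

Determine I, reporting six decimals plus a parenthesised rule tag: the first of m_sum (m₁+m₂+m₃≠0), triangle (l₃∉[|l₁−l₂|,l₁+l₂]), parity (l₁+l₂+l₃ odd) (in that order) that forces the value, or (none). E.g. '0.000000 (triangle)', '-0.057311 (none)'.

m-sum 0 ✓  L=12 even ✓  5≤5≤7 ✓
Π(2lᵢ+1) = 3×13×11 = 429
triangle coeff Δ(1,6,5) = 1/858
Σ_t [1,1]: t=1:−1/14400 = -1/14400
(3j)²=6/143 [(1 6 5; 0 0 0)], sign=+1
Σ_t [2,2]: t=2:+1/725760 = 1/725760
(3j)²=1/286 [(1 6 5; -1 -3 4)], sign=-1
⇒ 4πI² = 9/143
I = (-1)√(9/143/(4π)) = -0.07076985
No selection rule forces the value: the integral is nonzero (none).

-0.070770 (none)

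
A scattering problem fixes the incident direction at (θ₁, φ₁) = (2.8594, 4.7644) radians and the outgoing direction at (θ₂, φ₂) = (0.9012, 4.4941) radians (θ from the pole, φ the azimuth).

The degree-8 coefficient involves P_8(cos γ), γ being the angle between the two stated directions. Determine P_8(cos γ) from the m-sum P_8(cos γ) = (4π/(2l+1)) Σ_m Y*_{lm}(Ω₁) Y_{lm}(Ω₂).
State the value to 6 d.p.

-0.277114

Summing Y*_{l m}(θ₁,φ₁)·Y_{l m}(θ₂,φ₂) over m ∈ [−8, 8]; prefactor 4π/(2·8+1) = 0.739198:
  m=-8: (+0.000017+0.000008i) × (-0.012856+0.072493i) = -0.000001+0.000001i  (running Σ = -0.000001+0.000001i)
  m=-7: (+0.000092-0.000240i) × (+0.232908-0.009968i) = +0.000019-0.000057i  (running Σ = +0.000018-0.000056i)
  m=-6: (-0.002144-0.000692i) × (-0.107868-0.403759i) = -0.000048+0.000940i  (running Σ = -0.000030+0.000885i)
  m=-5: (-0.003644+0.013694i) × (-0.368709+0.191650i) = -0.001281-0.005747i  (running Σ = -0.001311-0.004863i)
  m=-4: (+0.064335+0.013581i) × (+0.051760+0.061746i) = +0.002491+0.004675i  (running Σ = +0.001181-0.000187i)
  m=-3: (+0.034349-0.218350i) × (-0.195493+0.254578i) = +0.048872+0.051430i  (running Σ = +0.050053+0.051243i)
  m=-2: (-0.497654-0.051954i) × (+0.239669+0.111831i) = -0.113462-0.068105i  (running Σ = -0.063410-0.016862i)
  m=-1: (-0.031736+0.609633i) × (-0.045820+0.206560i) = -0.124471-0.034489i  (running Σ = -0.187881-0.051351i)
  m=0: (+0.002921-0.000000i) × (+0.300254+0.000000i) = +0.000877+0.000000i  (running Σ = -0.187004-0.051351i)
  m=1: (+0.031736+0.609633i) × (+0.045820+0.206560i) = -0.124471+0.034489i  (running Σ = -0.311476-0.016862i)
  m=2: (-0.497654+0.051954i) × (+0.239669-0.111831i) = -0.113462+0.068105i  (running Σ = -0.424938+0.051243i)
  m=3: (-0.034349-0.218350i) × (+0.195493+0.254578i) = +0.048872-0.051430i  (running Σ = -0.376066-0.000187i)
  m=4: (+0.064335-0.013581i) × (+0.051760-0.061746i) = +0.002491-0.004675i  (running Σ = -0.373574-0.004863i)
  m=5: (+0.003644+0.013694i) × (+0.368709+0.191650i) = -0.001281+0.005747i  (running Σ = -0.374855+0.000885i)
  m=6: (-0.002144+0.000692i) × (-0.107868+0.403759i) = -0.000048-0.000940i  (running Σ = -0.374903-0.000056i)
  m=7: (-0.000092-0.000240i) × (-0.232908-0.009968i) = +0.000019+0.000057i  (running Σ = -0.374884+0.000001i)
  m=8: (+0.000017-0.000008i) × (-0.012856-0.072493i) = -0.000001-0.000001i  (running Σ = -0.374885-0.000000i)
Accumulated sum -0.374885-0.000000i; after 4π/(2l+1) scaling, -0.277114-0.000000i ⇒ P_8 = -0.277114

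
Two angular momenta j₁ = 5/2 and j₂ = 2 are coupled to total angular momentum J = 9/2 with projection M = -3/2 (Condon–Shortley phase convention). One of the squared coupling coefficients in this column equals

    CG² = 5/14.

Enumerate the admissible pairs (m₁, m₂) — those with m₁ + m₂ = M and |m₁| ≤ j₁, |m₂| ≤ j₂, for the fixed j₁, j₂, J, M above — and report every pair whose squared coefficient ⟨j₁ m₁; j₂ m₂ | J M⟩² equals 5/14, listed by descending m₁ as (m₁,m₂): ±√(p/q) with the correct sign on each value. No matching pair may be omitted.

Admissible pairs with m₁+m₂ = M = -3/2: (-5/2,1), (-3/2,0), (-1/2,-1), (1/2,-2)
  (m₁,m₂)=(1/2,-2): CG² = 5/42, CG = +√(5/42)
  (m₁,m₂)=(-1/2,-1): CG² = 10/21, CG = +√(10/21)
  (m₁,m₂)=(-3/2,0): CG² = 5/14, CG = +√(5/14)   ← matches the target
  (m₁,m₂)=(-5/2,1): CG² = 1/21, CG = +√(1/21)
Pairs with CG² = 5/14: (-3/2,0): +√(5/14)

(-3/2,0): +√(5/14)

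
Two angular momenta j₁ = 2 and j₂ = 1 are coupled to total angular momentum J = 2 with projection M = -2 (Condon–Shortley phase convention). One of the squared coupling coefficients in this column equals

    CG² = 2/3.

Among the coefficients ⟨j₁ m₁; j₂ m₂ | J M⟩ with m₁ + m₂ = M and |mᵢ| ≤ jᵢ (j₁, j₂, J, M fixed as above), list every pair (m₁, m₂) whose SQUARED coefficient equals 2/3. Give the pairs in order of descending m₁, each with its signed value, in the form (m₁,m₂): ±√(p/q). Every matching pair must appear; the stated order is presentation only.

Admissible pairs with m₁+m₂ = M = -2: (-2,0), (-1,-1)
  (m₁,m₂)=(-1,-1): CG² = 1/3, CG = +√(1/3)
  (m₁,m₂)=(-2,0): CG² = 2/3, CG = −√(2/3)   ← matches the target
Pairs with CG² = 2/3: (-2,0): −√(2/3)

(-2,0): −√(2/3)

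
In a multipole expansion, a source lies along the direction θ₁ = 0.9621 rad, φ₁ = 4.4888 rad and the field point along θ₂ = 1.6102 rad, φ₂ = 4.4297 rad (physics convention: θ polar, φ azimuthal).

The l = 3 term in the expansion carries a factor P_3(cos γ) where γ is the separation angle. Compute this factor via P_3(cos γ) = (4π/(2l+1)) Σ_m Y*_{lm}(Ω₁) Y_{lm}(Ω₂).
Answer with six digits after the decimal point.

Expand P_3 via completeness: Σ_{m} conj(Y_{3,m}) at Ω₁ times Y_{3,m} at Ω₂ —
  m=-3: (0.143199, 0.180464) × (0.312191, -0.275324) = (0.094391, 0.016913)  (running Σ = (0.094391, 0.016913))
  m=-2: (-0.354634, 0.170075) × (0.033942, 0.021535) = (-0.015700, -0.001864)  (running Σ = (0.078692, 0.015049))
  m=-1: (-0.037317, -0.164110) × (0.089379, -0.307706) = (-0.053833, -0.003185)  (running Σ = (0.024859, 0.011864))
  m=0: (-0.291316, -0.000000) × (0.043988, 0.000000) = (-0.012814, -0.000000)  (running Σ = (0.012045, 0.011864))
  m=1: (0.037317, -0.164110) × (-0.089379, -0.307706) = (-0.053833, 0.003185)  (running Σ = (-0.041788, 0.015049))
  m=2: (-0.354634, -0.170075) × (0.033942, -0.021535) = (-0.015700, 0.001864)  (running Σ = (-0.057488, 0.016913))
  m=3: (-0.143199, 0.180464) × (-0.312191, -0.275324) = (0.094391, -0.016913)  (running Σ = (0.036903, 0.000000))
Accumulated sum (0.036903, 0.000000); after 4π/(2l+1) scaling, (0.066249, 0.000000) ⇒ P_3 = 0.066249

0.066249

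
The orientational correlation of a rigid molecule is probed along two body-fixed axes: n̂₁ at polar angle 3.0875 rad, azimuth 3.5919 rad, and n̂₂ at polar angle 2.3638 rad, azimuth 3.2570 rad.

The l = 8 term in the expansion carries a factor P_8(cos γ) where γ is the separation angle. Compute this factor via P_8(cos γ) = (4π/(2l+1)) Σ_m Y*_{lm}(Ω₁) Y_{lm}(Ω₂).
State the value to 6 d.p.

0.206604

Summing Y*_{l m}(θ₁,φ₁)·Y_{l m}(θ₂,φ₂) over m ∈ [−8, 8]; prefactor 4π/(2·8+1) = 0.739198:
  term(m=-8) = -0.000000+0.000000i   from Y*(Ω₁)=-0.000000-0.000000i, Y(Ω₂)=+0.018277-0.024165i
  term(m=-7) = -0.000000+0.000000i   from Y*(Ω₁)=-0.000000-0.000000i, Y(Ω₂)=+0.085036-0.088943i
  term(m=-6) = -0.000000+0.000000i   from Y*(Ω₁)=-0.000000+0.000000i, Y(Ω₂)=+0.228767-0.189751i
  term(m=-5) = -0.000000+0.000002i   from Y*(Ω₁)=-0.000003+0.000003i, Y(Ω₂)=+0.381145-0.248103i
  term(m=-4) = +0.000010+0.000042i   from Y*(Ω₁)=-0.000026+0.000112i, Y(Ω₂)=+0.334154-0.166235i
  term(m=-3) = -0.000038-0.000059i   from Y*(Ω₁)=+0.000476+0.002132i, Y(Ω₂)=-0.030112+0.010863i
  term(m=-2) = -0.008841-0.007001i   from Y*(Ω₁)=+0.018441+0.023267i, Y(Ω₂)=-0.369781+0.086900i
  term(m=-1) = -0.037648-0.013102i   from Y*(Ω₁)=+0.234103+0.113173i, Y(Ω₂)=-0.152286+0.017653i
  term(m=+0) = +0.372532+0.000000i   from Y*(Ω₁)=+1.102642-0.000000i, Y(Ω₂)=+0.337854+0.000000i
  term(m=+1) = -0.037648+0.013102i   from Y*(Ω₁)=-0.234103+0.113173i, Y(Ω₂)=+0.152286+0.017653i
  term(m=+2) = -0.008841+0.007001i   from Y*(Ω₁)=+0.018441-0.023267i, Y(Ω₂)=-0.369781-0.086900i
  term(m=+3) = -0.000038+0.000059i   from Y*(Ω₁)=-0.000476+0.002132i, Y(Ω₂)=+0.030112+0.010863i
  term(m=+4) = +0.000010-0.000042i   from Y*(Ω₁)=-0.000026-0.000112i, Y(Ω₂)=+0.334154+0.166235i
  term(m=+5) = -0.000000-0.000002i   from Y*(Ω₁)=+0.000003+0.000003i, Y(Ω₂)=-0.381145-0.248103i
  term(m=+6) = -0.000000-0.000000i   from Y*(Ω₁)=-0.000000-0.000000i, Y(Ω₂)=+0.228767+0.189751i
  term(m=+7) = -0.000000-0.000000i   from Y*(Ω₁)=+0.000000-0.000000i, Y(Ω₂)=-0.085036-0.088943i
  term(m=+8) = -0.000000-0.000000i   from Y*(Ω₁)=-0.000000+0.000000i, Y(Ω₂)=+0.018277+0.024165i
Σ over m = +0.279497-0.000000i; ×(4π/17) → +0.206604-0.000000i. Real part: 0.206604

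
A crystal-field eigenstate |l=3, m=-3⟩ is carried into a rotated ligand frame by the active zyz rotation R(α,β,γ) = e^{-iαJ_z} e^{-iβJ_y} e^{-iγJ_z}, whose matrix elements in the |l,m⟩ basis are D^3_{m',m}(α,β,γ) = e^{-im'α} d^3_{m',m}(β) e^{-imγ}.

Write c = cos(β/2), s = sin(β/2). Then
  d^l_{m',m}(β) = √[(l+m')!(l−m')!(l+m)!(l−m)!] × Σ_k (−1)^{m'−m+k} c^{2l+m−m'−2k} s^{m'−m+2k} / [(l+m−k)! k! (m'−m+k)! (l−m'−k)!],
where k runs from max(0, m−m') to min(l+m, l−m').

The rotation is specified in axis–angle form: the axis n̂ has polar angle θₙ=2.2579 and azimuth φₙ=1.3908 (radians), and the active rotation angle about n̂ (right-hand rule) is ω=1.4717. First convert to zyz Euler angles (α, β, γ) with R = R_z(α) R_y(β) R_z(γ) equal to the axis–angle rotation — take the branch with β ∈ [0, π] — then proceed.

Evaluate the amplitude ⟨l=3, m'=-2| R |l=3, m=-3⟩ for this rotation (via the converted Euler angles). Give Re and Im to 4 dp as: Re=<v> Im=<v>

Re=0.4382 Im=0.3803

Axis–angle → zyz. n̂ = (sinθₙcosφₙ, sinθₙsinφₙ, cosθₙ) = (+0.138403, +0.760597, -0.634301), ω = 1.4717.
R = I cosω + sinω [n̂]ₓ + (1−cosω) n̂n̂ᵀ gives
  R = [+0.116194, +0.726043, +0.677762; -0.536335, +0.620207, -0.572440; -0.835969, -0.296993, +0.461467]
β = atan2(√(R₁₃²+R₂₃²), R₃₃) = 1.091149; α = atan2(R₂₃, R₁₃) mod 2π = 5.581832; γ = atan2(R₃₂, −R₃₁) mod 2π = 5.941825
First d^3_{-2,-3}(β=1.0911), then the phase factors e^{-i(-2)α} and e^{-i(-3)γ}:
c=cos(1.091149/2)=0.854829, s=sin(1.091149/2)=0.518909; N=√[1·120·1·720]=293.938769
k: max(0,(-3)−(-2))=0 … min(3+(-3),3−(-2))=0
  k=0: (−1)^1·293.9388/(120)·0.8548^5·0.5189^1 = -0.580182
d^3_{-2,-3}(1.0911) = -0.580182
Phases: e^{-i·(-2)·5.5818}=+0.167300-0.985906i, e^{-i·(-3)·5.9418}=+0.519884-0.854237i ⇒ D=+0.438165+0.380292i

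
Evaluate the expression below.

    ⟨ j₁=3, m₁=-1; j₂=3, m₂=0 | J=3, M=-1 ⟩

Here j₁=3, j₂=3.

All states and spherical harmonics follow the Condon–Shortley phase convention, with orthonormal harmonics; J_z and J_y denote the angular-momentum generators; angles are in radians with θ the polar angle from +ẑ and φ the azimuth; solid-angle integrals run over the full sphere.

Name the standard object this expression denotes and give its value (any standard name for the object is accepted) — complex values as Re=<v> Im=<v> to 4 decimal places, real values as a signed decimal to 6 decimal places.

This is a Clebsch–Gordan (vector-coupling) coefficient.
j₁+j₂−J=3  J+j₁−j₂=3  J−j₁+j₂=3  j₁+j₂+J+1=10
(j₁±m₁, j₂±m₂, J±M) = (2,4,3,3,2,4)
P² = 864/25
sum k=1..3:
  [1] −1/24 = -1/24
  [2] +1/8 = 1/8
  [3] −1/72 = -1/72
S = 5/72
C² = P²·S² = 1/6 ; C = +0.408248

Clebsch–Gordan coefficient, +√(1/6) ≈ +0.408248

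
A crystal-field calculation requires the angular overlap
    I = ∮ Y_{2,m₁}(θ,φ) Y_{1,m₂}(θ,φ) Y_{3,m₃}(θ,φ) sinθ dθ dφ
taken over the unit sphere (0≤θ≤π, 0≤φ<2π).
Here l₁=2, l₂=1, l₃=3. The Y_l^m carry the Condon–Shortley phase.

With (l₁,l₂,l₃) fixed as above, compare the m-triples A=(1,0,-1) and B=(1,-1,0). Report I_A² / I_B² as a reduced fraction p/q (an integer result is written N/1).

8/3

l's match ⇒ only the (l;m) 3-j factors differ between A and B.
A: triangle coeff Δ(2,1,3) = 1/105; Σ_t [0,0]: t=0:+1/6 = 1/6; (3j)²=8/105 [(2 1 3; 1 0 -1)], sign=+1
B: triangle coeff Δ(2,1,3) = 1/105; Σ_t [0,0]: t=0:+1/12 = 1/12; (3j)²=1/35 [(2 1 3; 1 -1 0)], sign=-1
I_A²/I_B² = (8/105)/(1/35) = 8/3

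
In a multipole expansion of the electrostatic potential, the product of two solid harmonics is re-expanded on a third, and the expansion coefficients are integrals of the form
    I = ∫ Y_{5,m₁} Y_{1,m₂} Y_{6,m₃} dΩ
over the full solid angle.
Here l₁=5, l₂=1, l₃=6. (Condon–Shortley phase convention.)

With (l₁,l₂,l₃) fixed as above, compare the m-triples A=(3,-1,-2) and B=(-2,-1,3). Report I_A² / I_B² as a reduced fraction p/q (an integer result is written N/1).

1/6

l's match ⇒ only the (l;m) 3-j factors differ between A and B.
A: triangle coeff Δ(5,1,6) = 1/858; Σ_t [0,0]: t=0:+1/161280 = 1/161280; (3j)²=1/143 [(5 1 6; 3 -1 -2)], sign=+1
B: triangle coeff Δ(5,1,6) = 1/858; Σ_t [0,0]: t=0:+1/60480 = 1/60480; (3j)²=6/143 [(5 1 6; -2 -1 3)], sign=-1
I_A²/I_B² = (1/143)/(6/143) = 1/6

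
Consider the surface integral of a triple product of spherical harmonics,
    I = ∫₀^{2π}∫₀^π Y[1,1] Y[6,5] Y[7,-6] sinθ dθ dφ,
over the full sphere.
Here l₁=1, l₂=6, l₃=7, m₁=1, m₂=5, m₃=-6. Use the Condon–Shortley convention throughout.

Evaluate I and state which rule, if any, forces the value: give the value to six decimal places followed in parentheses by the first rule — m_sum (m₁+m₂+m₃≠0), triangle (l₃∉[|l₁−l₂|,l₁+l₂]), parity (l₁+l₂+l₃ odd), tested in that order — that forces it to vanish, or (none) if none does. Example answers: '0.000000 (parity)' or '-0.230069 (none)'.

0.309019 (none)

Checks pass: Σm=0; 14 even; l₃=7∈[5,7].
(2·1+1)(2·6+1)(2·7+1) = 585
Δ: 0! 2! 12! / 15! → 1/1365
sum: t=0:+1/518400 = 1/518400
3j²(1 6 7; 0 0 0) = Δ·Π!·Σ² = 7/195  (sign -1)
sum: t=0:+1/79833600 = 1/79833600
3j²(1 6 7; 1 5 -6) = Δ·Π!·Σ² = 2/35  (sign -1)
combine: 4πI² = 585·7/195·2/35 = 6/5
take √, sign +1: I = 0.30901936
No selection rule forces the value: the integral is nonzero (none).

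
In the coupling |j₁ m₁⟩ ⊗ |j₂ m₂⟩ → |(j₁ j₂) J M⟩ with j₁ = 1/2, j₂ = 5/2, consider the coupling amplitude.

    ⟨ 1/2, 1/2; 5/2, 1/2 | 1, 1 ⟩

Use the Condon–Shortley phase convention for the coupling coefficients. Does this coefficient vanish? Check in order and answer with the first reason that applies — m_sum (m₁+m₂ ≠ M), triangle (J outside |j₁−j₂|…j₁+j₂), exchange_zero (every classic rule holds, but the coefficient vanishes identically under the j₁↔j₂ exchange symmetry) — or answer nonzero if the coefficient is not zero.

triangle

m-sum: m₁+m₂ = 1/2+1/2 = 1, M = 1  ✓
triangle: need |j₁−j₂| ≤ J ≤ j₁+j₂, i.e. J ∈ [2, 3]; J = 1 is outside ✗ ⇒ coefficient is 0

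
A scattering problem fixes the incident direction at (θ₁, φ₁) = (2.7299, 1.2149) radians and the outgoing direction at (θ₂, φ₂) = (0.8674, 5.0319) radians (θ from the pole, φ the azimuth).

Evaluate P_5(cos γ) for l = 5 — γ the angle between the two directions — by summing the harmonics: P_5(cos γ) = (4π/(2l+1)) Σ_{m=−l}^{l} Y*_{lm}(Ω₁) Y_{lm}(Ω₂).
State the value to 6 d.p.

Summing Y*_{l m}(θ₁,φ₁)·Y_{l m}(θ₂,φ₂) over m ∈ [−5, 5]; prefactor 4π/(2·5+1) = 1.142397:
  [-5]  conj(Y_{5,-5})(Ω₁) = +0.004659-0.000987i ; Y_{5,-5}(Ω₂) = +0.119705-0.003204i ; Δ = +0.000555-0.000133i
  [-4]  conj(Y_{5,-4})(Ω₁) = -0.005059+0.034117i ; Y_{5,-4}(Ω₂) = +0.092683-0.307495i ; Δ = +0.010022+0.004718i
  [-3]  conj(Y_{5,-3})(Ω₁) = -0.127375-0.070100i ; Y_{5,-3}(Ω₂) = -0.347264-0.243881i ; Δ = +0.027137+0.055408i
  [-2]  conj(Y_{5,-2})(Ω₁) = +0.286171-0.246866i ; Y_{5,-2}(Ω₂) = -0.130552+0.097004i ; Δ = -0.013413+0.059989i
  [-1]  conj(Y_{5,-1})(Ω₁) = +0.181075+0.487121i ; Y_{5,-1}(Ω₂) = -0.090648-0.273989i ; Δ = +0.117052-0.093769i
  [+0]  conj(Y_{5,0})(Ω₁) = -0.069471-0.000000i ; Y_{5,0}(Ω₂) = -0.246505+0.000000i ; Δ = +0.017125+0.000000i
  [+1]  conj(Y_{5,1})(Ω₁) = -0.181075+0.487121i ; Y_{5,1}(Ω₂) = +0.090648-0.273989i ; Δ = +0.117052+0.093769i
  [+2]  conj(Y_{5,2})(Ω₁) = +0.286171+0.246866i ; Y_{5,2}(Ω₂) = -0.130552-0.097004i ; Δ = -0.013413-0.059989i
  [+3]  conj(Y_{5,3})(Ω₁) = +0.127375-0.070100i ; Y_{5,3}(Ω₂) = +0.347264-0.243881i ; Δ = +0.027137-0.055408i
  [+4]  conj(Y_{5,4})(Ω₁) = -0.005059-0.034117i ; Y_{5,4}(Ω₂) = +0.092683+0.307495i ; Δ = +0.010022-0.004718i
  [+5]  conj(Y_{5,5})(Ω₁) = -0.004659-0.000987i ; Y_{5,5}(Ω₂) = -0.119705-0.003204i ; Δ = +0.000555+0.000133i
Total Σ_m = +0.299828-0.000000i. Multiply by 1.142397: +0.342522-0.000000i. P_5(cos γ) = 0.342522

0.342522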